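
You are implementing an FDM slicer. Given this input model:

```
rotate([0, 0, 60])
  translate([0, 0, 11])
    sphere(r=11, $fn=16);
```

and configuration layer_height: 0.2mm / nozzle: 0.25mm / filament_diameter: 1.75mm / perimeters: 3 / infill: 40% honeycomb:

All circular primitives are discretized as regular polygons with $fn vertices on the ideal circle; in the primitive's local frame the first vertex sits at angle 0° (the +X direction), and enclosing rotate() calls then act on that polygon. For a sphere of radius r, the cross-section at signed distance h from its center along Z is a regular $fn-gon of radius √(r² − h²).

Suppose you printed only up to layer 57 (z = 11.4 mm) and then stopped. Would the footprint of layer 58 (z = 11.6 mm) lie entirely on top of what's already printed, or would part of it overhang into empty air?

Compare the two slices. At z = 11.4: the r=11 sphere slices to a regular 16-gon of circumradius 10.993 (√(r²−h²) with h=0.4 from center) (area = (16/2)·10.993²·sin(360°/16) = 369.95 mm²); (rotated 60° about Z; rotation is an isometry so areas/perimeters/island counts are preserved). At z = 11.6: the sphere: section is a regular 16-gon, circumradius = √(r²−h²) = √(11²−0.6²) = 10.984 (area = (16/2)·10.984²·sin(360°/16) = 369.34 mm²); (whole slice rotated 60° about Z — lengths, areas and connectivity unchanged). Checking containment: the cross-section at z = 11.6 is a subset of the cross-section at z = 11.4.

entirely on top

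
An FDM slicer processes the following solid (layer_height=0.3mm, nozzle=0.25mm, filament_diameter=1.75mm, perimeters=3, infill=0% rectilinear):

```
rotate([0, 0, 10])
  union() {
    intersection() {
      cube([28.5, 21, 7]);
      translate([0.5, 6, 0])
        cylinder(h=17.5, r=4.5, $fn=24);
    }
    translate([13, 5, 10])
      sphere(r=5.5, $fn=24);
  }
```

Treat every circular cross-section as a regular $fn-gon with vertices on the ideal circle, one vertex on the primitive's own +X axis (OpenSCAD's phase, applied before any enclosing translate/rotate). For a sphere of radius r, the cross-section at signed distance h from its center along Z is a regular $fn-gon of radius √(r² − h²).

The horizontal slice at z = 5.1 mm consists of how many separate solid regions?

2

At z = 5.1 mm: the cube is present — its section is the full 28.5×21 rectangle; the cylinder at (0.5, 6): section is a regular 24-gon, circumradius r=4.5; Taking the intersection: the r=4.5 cylinder at (0.5, 6) partially overlaps the 28.5×21 cube; clipping to the common part keeps 35.91 mm² — 1 connected region; the r=5.5 sphere at (13, 5) contributes a regular 24-gon of circumradius √(5.5²−4.9²) = 2.498; Taking the union: the 2 present regions are separate (no shared area or edge), so areas and boundary lengths simply add and each stays a separate island — 2 connected regions; (rotated 10° about Z; rotation is an isometry so areas/perimeters/island counts are preserved). The result has 2 disconnected regions.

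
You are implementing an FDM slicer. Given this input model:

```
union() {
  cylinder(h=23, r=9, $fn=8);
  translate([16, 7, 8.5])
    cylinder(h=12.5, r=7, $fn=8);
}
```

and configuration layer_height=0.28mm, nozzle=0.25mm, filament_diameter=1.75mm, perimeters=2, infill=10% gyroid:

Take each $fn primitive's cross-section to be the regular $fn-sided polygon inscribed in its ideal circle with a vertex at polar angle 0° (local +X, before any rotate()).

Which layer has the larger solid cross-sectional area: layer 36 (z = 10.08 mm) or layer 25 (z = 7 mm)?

Layer 36 (z = 10.08): the cylinder: section is a regular 8-gon, circumradius r=9 (area = (8/2)·9.000²·sin(360°/8) = 229.10 mm²); the r=7 cylinder at (16, 7) gives a regular 8-gon of circumradius 7 (constant along its height) (area = (8/2)·7.000²·sin(360°/8) = 138.59 mm²); Taking the union: the 2 present regions are separate (no shared area or edge), so areas and boundary lengths simply add and each stays a separate island — area = 367.70 mm². So its area = 367.70 mm². Layer 25 (z = 7): the cylinder: section is a regular 8-gon, circumradius r=9 (area = (8/2)·9.000²·sin(360°/8) = 229.10 mm²); the cylinder at (16, 7) is absent (z outside [8.5, 21]); Combining (union): only the r=9 cylinder is present, so the union is just that shape — area = 229.10 mm². So its area = 229.10 mm². Layer 36 is larger (367.70 vs 229.10 mm²).

layer 36 (z = 10.08 mm)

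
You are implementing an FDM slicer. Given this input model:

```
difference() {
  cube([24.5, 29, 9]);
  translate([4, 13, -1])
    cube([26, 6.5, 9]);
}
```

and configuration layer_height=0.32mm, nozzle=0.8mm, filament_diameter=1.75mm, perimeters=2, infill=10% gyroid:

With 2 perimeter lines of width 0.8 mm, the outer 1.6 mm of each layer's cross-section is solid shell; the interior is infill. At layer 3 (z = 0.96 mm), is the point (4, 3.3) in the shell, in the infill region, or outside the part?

At z = 0.96 mm: the 24.5×29 cube contributes its full rectangle; the 26×6.5 cube at (4, 13) contributes its full rectangle; After the difference (first − rest): starting from the 24.5×29 cube, the 26×6.5 cube at (4, 13) partially overlaps it — only the 133.25 mm² overlap (of its 169.00 mm²) is removed, clipping the outline — 1 connected region. Overall, the cross-section is a single solid region. The nearest boundary edge runs (24.50, 0.00)→(0.00, 0.00); distance from the point to it = 3.30 mm. The point is inside the cross-section and 3.30 mm from the nearest boundary — more than the 1.6 mm shell width (2 × 0.8), so it's in the infill interior.

infill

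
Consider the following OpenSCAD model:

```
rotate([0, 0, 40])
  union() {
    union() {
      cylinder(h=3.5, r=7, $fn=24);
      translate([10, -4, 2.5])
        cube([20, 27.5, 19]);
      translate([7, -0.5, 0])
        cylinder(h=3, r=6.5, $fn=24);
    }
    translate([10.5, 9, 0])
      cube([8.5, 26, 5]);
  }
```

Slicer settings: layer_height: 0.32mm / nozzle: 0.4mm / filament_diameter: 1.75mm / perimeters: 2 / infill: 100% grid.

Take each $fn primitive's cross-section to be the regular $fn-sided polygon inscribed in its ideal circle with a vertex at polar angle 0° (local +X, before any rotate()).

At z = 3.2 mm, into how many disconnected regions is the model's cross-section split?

2

At z = 3.2 mm: the cylinder: section is a regular 24-gon, circumradius r=7; the cube at (10, -4) (footprint 20×27.5) is included at this height; the cylinder at (7, -0.5) is absent (z outside [0, 3]); Merging all regions: the 2 present regions are separate (no shared area or edge), so areas and boundary lengths simply add and each stays a separate island — 2 connected regions; the 8.5×26 cube at (10.5, 9) contributes its full rectangle; Merging all regions: the regions partially overlap (shared area 123.25 mm²), so overlapping operands fuse into one piece — 2 connected regions; (whole slice rotated 40° about Z — lengths, areas and connectivity unchanged). The result has 2 disconnected regions.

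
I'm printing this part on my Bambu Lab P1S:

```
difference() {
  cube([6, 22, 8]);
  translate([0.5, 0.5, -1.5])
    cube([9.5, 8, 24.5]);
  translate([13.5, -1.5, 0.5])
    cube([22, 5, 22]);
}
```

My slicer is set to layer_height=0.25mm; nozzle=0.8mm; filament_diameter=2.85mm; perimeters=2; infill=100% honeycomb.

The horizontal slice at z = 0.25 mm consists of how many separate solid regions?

1

At z = 0.25 mm: the cube (footprint 6×22) is included at this height; the cube at (0.5, 0.5) (footprint 9.5×8) is included at this height; the cube at (13.5, -1.5) is not intersected at this z (z outside [0.5, 22.5]); After the difference (first − rest): starting from the 6×22 cube, the 9.5×8 cube at (0.5, 0.5) partially overlaps it — only the 44.00 mm² overlap (of its 76.00 mm²) is removed, clipping the outline — 1 connected region. The result has 1 disconnected region.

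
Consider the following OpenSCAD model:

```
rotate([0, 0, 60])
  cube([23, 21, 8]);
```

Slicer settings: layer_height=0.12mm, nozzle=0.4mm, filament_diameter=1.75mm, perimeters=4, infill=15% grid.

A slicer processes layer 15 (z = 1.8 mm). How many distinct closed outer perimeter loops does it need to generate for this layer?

At z = 1.8 mm: the 23×21 cube contributes its full rectangle; (rotated 60° about Z; rotation is an isometry so areas/perimeters/island counts are preserved). The result has 1 disconnected region.

1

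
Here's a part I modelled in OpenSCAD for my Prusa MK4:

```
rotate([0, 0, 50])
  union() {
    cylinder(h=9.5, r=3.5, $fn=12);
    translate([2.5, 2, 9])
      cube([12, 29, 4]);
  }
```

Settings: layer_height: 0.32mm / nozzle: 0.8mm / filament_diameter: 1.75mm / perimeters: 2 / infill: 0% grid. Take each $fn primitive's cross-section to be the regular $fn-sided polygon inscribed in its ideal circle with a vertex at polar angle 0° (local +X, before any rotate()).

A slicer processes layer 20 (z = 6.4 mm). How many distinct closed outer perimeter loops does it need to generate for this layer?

At z = 6.4 mm: the r=3.5 cylinder contributes a regular 12-gon of circumradius 3.5; the cube at (2.5, 2) does not reach this height (z outside [9, 13]); Merging all regions: only the r=3.5 cylinder is present, so the union is just that shape — 1 connected region; (whole slice rotated 50° about Z — lengths, areas and connectivity unchanged). The result has 1 disconnected region.

1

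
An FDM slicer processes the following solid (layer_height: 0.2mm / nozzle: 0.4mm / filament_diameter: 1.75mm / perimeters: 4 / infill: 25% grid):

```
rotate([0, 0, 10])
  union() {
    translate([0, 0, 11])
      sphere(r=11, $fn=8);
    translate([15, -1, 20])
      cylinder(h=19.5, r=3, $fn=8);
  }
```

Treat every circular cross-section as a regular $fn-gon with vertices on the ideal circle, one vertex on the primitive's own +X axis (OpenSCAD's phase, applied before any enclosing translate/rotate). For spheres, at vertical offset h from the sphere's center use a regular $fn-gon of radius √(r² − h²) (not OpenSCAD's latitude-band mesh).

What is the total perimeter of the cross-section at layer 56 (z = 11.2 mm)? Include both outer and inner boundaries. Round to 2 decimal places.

67.34 mm

At z = 11.2 mm: the sphere: section is a regular 8-gon, circumradius = √(r²−h²) = √(11²−0.2²) = 10.998 (perimeter = 2·8·10.998·sin(180°/8) = 67.34 mm); the cylinder at (15, -1) is not intersected at this z (z outside [20, 39.5]); Taking the union: only the r=11 sphere is present, so the union is just that shape — boundary = 67.34 mm; (whole slice rotated 10° about Z — lengths, areas and connectivity unchanged). Overall, the cross-section is a single solid region. Total boundary length (outer) = 67.34 mm.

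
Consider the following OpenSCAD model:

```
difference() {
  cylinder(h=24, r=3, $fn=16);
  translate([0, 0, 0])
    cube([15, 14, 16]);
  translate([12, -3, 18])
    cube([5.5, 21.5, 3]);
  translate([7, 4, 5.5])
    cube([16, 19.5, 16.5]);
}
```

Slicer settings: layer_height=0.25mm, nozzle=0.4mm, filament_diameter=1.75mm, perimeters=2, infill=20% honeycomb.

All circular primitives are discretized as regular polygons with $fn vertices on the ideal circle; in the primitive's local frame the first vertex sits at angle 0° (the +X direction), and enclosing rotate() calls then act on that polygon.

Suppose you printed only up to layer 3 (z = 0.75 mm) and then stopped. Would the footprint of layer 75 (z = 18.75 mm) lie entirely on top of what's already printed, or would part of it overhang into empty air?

Compare the two slices. At z = 0.75: the r=3 cylinder contributes a regular 16-gon of circumradius 3 (area = (16/2)·3.000²·sin(360°/16) = 27.55 mm²); the 15×14 cube contributes its full rectangle (area 210.00 mm²); the cube at (12, -3) does not reach this height (z outside [18, 21]); the cube at (7, 4) is not intersected at this z (z outside [5.5, 22]); Subtracting the remaining from the first: starting from the r=3 cylinder (27.55 mm²), the 15×14 cube partially overlaps it — only the 6.89 mm² overlap (of its 210.00 mm²) is removed, clipping the outline — area = 20.66 mm². At z = 18.75: the r=3 cylinder gives a regular 16-gon of circumradius 3 (constant along its height) (area = (16/2)·3.000²·sin(360°/16) = 27.55 mm²); the cube does not reach this height (z outside [0, 16]); the 5.5×21.5 cube at (12, -3) contributes its full rectangle (area 118.25 mm²); the cube at (7, 4) (footprint 16×19.5) is included at this height (area 312.00 mm²); Subtracting the remaining from the first: starting from the r=3 cylinder (27.55 mm²), the 5.5×21.5 cube at (12, -3) misses the remaining region (no effect); the 16×19.5 cube at (7, 4) misses the remaining region (no effect) — area = 27.55 mm². Checking containment: at z = 18.75 the cross-section extends beyond the z = 0.75 cross-section by about 6.89 mm².

part overhangs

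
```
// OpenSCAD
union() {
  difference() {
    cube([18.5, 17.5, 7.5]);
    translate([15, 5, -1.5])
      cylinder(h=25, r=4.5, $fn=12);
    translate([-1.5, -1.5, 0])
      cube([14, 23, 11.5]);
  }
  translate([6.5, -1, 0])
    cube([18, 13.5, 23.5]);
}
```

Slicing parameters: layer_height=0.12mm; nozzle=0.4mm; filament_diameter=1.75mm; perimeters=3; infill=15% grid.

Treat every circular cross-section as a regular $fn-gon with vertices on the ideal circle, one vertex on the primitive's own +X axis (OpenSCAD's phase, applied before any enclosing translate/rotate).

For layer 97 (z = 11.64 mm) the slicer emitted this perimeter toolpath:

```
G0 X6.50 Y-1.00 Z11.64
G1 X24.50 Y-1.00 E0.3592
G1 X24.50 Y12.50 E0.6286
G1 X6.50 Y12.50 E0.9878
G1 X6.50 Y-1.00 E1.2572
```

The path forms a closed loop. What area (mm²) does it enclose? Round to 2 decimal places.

243.00 mm²

Apply the shoelace formula to the sequence of (X, Y) vertices; enclosed area = 243.00 mm².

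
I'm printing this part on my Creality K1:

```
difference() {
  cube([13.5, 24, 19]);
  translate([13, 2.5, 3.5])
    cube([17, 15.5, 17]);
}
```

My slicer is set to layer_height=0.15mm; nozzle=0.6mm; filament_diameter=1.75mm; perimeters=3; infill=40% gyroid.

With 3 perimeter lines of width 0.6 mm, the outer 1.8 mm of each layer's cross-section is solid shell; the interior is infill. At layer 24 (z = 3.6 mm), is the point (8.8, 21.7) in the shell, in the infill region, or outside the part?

At z = 3.6 mm: the cube (footprint 13.5×24) is included at this height; the cube at (13, 2.5) (footprint 17×15.5) is included at this height; Subtracting the remaining from the first: starting from the 13.5×24 cube, the 17×15.5 cube at (13, 2.5) partially overlaps it — only the 7.75 mm² overlap (of its 263.50 mm²) is removed, clipping the outline — 1 connected region. Overall, the cross-section is a single solid region. The nearest boundary edge runs (0.00, 24.00)→(13.50, 24.00); distance from the point to it = 2.30 mm. The point is inside the cross-section and 2.30 mm from the nearest boundary — more than the 1.8 mm shell width (3 × 0.6), so it's in the infill interior.

infill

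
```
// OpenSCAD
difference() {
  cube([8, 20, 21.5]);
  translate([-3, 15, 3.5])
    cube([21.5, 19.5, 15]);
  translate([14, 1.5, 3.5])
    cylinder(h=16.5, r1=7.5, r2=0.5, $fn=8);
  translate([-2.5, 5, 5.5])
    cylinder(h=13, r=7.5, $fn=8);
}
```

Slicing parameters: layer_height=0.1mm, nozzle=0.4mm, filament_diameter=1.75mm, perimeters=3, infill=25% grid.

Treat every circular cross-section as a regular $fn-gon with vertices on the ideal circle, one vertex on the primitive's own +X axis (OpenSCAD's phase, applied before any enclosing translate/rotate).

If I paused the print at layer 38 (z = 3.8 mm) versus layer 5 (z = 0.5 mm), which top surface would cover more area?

layer 5 (z = 0.5 mm)

Layer 38 (z = 3.8): the cube is present — its section is the full 8×20 rectangle (area 160.00 mm²); the cube at (-3, 15) is present — its section is the full 21.5×19.5 rectangle (area 419.25 mm²); the cone at (14, 1.5): at t=0.018 of its height the radius interpolates to r₁+(r₂−r₁)t = 7.373, giving a regular 8-gon of that circumradius (area = (8/2)·7.373²·sin(360°/8) = 153.75 mm²); the cylinder at (-2.5, 5) is absent (z outside [5.5, 18.5]); Taking the first minus the rest: starting from the 8×20 cube (160.00 mm²), the 21.5×19.5 cube at (-3, 15) partially overlaps it — only the 40.00 mm² overlap (of its 419.25 mm²) is removed, clipping the outline; the cone at (14, 1.5) partially overlaps it — only the 3.87 mm² overlap (of its 153.75 mm²) is removed, clipping the outline — area = 116.13 mm². So its area = 116.13 mm². Layer 5 (z = 0.5): the cube is present — its section is the full 8×20 rectangle (area 160.00 mm²); the cube at (-3, 15) is absent (z outside [3.5, 18.5]); the cone at (14, 1.5) is not intersected at this z (z outside [3.5, 20]); the cylinder at (-2.5, 5) is absent (z outside [5.5, 18.5]); Taking the first minus the rest: none of the subtracted shapes is present at this height, so the 8×20 cube is unchanged — area = 160.00 mm². So its area = 160.00 mm². Layer 5 is larger (160.00 vs 116.13 mm²).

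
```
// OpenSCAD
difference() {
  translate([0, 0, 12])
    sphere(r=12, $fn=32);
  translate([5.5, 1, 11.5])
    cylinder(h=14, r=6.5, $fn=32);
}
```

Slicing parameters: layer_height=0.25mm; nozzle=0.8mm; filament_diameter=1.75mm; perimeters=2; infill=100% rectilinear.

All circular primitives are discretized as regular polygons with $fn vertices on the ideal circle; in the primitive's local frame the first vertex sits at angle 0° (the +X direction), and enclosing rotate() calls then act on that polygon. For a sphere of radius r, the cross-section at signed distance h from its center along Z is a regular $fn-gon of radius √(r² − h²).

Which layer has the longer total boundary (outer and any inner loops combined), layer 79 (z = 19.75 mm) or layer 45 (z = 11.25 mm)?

Layer 79 (z = 19.75): the r=12 sphere slices to a regular 32-gon of circumradius 9.162 (√(r²−h²) with h=7.75 from center) (perimeter = 2·32·9.162·sin(180°/32) = 57.47 mm); the cylinder at (5.5, 1): section is a regular 32-gon, circumradius r=6.5 (perimeter = 2·32·6.500·sin(180°/32) = 40.78 mm); Subtracting the remaining from the first: starting from the r=12 sphere, the r=6.5 cylinder at (5.5, 1) partially overlaps it — only the 100.94 mm² overlap (of its 131.88 mm²) is removed, clipping the outline — boundary = 65.56 mm. So its perimeter = 65.56 mm. Layer 45 (z = 11.25): the r=12 sphere contributes a regular 32-gon of circumradius √(12²−0.75²) = 11.977 (perimeter = 2·32·11.977·sin(180°/32) = 75.13 mm); the cylinder at (5.5, 1) is absent (z outside [11.5, 25.5]); Taking the first minus the rest: none of the subtracted shapes is present at this height, so the r=12 sphere is unchanged — boundary = 75.13 mm. So its perimeter = 75.13 mm. Layer 45 is larger (75.13 vs 65.56 mm).

layer 45 (z = 11.25 mm)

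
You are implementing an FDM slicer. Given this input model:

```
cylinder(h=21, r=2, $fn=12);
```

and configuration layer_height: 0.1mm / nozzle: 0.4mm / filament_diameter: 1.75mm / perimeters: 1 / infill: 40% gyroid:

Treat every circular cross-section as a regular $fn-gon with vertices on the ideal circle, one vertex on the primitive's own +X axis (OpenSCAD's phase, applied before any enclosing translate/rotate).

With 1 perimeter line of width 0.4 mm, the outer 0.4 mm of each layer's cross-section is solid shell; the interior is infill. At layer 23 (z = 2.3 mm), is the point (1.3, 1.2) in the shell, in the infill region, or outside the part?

At z = 2.3 mm: the cylinder: section is a regular 12-gon, circumradius r=2. Overall, the cross-section is a single solid region. The nearest boundary edge runs (1.73, 1.00)→(1.00, 1.73); distance from the point to it = 0.16 mm. The point is inside the cross-section, 0.16 mm from the nearest boundary — within the 0.4 mm shell band (1 × 0.4).

shell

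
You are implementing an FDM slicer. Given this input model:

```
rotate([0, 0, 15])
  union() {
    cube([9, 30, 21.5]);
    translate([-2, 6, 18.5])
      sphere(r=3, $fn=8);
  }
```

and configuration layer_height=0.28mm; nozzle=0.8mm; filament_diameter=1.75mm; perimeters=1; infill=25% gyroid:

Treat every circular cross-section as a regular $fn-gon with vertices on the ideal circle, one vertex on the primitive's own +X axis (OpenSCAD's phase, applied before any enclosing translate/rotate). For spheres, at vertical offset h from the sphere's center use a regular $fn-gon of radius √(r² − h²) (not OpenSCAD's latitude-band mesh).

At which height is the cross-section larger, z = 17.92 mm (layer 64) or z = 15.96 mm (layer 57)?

layer 64 (z = 17.92 mm)

Layer 64 (z = 17.92): the cube is present — its section is the full 9×30 rectangle (area 270.00 mm²); the r=3 sphere at (-2, 6) slices to a regular 8-gon of circumradius 2.943 (√(r²−h²) with h=0.58 from center) (area = (8/2)·2.943²·sin(360°/8) = 24.50 mm²); Taking the union: the regions partially overlap — summed areas 294.50 mm² minus the doubly-counted overlap 2.14 mm² gives 292.37 mm² — area = 292.37 mm²; (rotated 15° about Z; rotation is an isometry so areas/perimeters/island counts are preserved). So its area = 292.37 mm². Layer 57 (z = 15.96): the cube is present — its section is the full 9×30 rectangle (area 270.00 mm²); the r=3 sphere at (-2, 6) slices to a regular 8-gon of circumradius 1.596 (√(r²−h²) with h=2.54 from center) (area = (8/2)·1.596²·sin(360°/8) = 7.21 mm²); Merging all regions: the 2 present regions are separate (no shared area or edge), so areas and boundary lengths simply add and each stays a separate island — area = 277.21 mm²; (whole slice rotated 15° about Z — lengths, areas and connectivity unchanged). So its area = 277.21 mm². Layer 64 is larger (292.37 vs 277.21 mm²).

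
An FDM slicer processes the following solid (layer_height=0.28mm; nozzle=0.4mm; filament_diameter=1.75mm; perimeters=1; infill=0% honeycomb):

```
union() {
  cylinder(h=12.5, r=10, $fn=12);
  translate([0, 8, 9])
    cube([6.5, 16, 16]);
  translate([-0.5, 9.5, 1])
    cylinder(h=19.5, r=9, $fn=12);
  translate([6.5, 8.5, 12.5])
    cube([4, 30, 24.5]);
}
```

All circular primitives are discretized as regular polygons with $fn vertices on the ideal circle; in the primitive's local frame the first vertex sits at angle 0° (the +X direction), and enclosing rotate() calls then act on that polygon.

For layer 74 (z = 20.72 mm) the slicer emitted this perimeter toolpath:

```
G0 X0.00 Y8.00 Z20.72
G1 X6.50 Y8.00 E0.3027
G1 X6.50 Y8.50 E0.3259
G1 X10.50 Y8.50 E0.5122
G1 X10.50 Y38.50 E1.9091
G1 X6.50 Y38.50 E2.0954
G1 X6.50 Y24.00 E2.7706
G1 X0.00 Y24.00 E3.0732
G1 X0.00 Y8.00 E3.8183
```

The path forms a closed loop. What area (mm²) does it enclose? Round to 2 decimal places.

Apply the shoelace formula to the sequence of (X, Y) vertices; enclosed area = 224.00 mm².

224.00 mm²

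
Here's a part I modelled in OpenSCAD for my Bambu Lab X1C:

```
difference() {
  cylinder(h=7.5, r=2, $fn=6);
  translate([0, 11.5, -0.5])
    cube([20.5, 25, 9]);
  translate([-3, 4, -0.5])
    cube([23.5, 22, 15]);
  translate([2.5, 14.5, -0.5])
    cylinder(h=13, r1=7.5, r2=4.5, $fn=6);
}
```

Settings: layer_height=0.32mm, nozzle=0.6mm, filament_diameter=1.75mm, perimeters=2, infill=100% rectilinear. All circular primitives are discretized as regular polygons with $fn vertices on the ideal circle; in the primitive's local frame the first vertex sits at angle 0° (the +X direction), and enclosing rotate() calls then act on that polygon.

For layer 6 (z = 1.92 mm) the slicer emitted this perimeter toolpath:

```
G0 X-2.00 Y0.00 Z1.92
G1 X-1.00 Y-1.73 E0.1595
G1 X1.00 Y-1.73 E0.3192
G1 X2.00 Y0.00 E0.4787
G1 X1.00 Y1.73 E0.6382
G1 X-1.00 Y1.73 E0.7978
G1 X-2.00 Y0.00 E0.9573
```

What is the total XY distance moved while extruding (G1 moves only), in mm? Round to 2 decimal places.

Sum the Euclidean lengths of each G1 segment: total = 11.99 mm.

11.99 mm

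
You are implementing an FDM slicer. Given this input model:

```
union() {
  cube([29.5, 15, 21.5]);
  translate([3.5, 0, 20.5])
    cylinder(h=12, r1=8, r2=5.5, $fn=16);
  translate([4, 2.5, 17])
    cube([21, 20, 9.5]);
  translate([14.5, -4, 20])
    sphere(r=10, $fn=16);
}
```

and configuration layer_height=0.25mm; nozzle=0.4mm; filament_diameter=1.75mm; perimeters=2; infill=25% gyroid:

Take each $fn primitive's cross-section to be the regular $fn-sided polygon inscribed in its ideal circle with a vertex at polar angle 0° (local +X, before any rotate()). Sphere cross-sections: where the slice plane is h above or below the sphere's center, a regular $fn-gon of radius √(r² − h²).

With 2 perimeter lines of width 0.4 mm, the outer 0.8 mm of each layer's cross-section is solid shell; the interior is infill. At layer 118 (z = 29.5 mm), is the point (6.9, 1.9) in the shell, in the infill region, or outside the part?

infill

At z = 29.5 mm: the cube does not reach this height (z outside [0, 21.5]); the cone at (3.5, 0): at t=0.750 of its height the radius interpolates to r₁+(r₂−r₁)t = 6.125, giving a regular 16-gon of that circumradius; the cube at (4, 2.5) does not reach this height (z outside [17, 26.5]); the r=10 sphere at (14.5, -4) contributes a regular 16-gon of circumradius √(10²−9.5²) = 3.122; Combining (union): the 2 present regions are separate (no shared area or edge), so areas and boundary lengths simply add and each stays a separate island — 2 connected regions. Overall, the cross-section has 2 separate islands. The nearest boundary edge runs (7.83, 4.33)→(9.16, 2.34); distance from the point to it = 2.12 mm. (Shell/infill is judged within the island containing the point — the largest one.) The point is inside the cross-section and 2.12 mm from the nearest boundary — more than the 0.8 mm shell width (2 × 0.4), so it's in the infill interior.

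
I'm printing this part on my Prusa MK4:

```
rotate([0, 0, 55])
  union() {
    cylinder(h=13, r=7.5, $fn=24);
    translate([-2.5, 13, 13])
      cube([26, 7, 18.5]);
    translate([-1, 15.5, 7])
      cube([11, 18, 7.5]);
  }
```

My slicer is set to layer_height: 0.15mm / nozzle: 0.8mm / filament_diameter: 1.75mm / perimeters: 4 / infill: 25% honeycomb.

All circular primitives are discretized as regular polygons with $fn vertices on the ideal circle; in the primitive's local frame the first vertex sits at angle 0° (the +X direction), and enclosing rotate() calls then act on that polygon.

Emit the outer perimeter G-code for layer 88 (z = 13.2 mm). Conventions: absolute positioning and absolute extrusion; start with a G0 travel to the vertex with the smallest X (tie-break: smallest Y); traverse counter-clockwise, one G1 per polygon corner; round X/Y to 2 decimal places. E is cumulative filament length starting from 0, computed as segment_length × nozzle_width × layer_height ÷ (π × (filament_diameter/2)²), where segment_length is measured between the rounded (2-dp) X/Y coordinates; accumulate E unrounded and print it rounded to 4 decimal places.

At z = 13.2 mm: the cylinder is absent (z outside [0, 13]); the cube at (-2.5, 13) is present — its section is the full 26×7 rectangle; the cube at (-1, 15.5) is present — its section is the full 11×18 rectangle; Taking the union: the regions partially overlap (shared area 49.50 mm²), so overlapping operands fuse into one piece — 1 connected region; (whole slice rotated 55° about Z — lengths, areas and connectivity unchanged). The outline is a single polygon with 8 vertices. Extrusion per mm of travel: 0.8 × 0.15 / (π × 0.875²) = 0.049890. Accumulating E over each segment gives final E = 4.6404.

G0 X-28.02 Y18.40 Z13.20
G1 X-16.96 Y10.65 E0.6738
G1 X-17.82 Y9.42 E0.7486
G1 X-12.08 Y5.41 E1.0980
G1 X2.83 Y26.71 E2.3951
G1 X-2.90 Y30.72 E2.7440
G1 X-10.65 Y19.66 E3.4178
G1 X-21.71 Y27.41 E4.0916
G1 X-28.02 Y18.40 E4.6404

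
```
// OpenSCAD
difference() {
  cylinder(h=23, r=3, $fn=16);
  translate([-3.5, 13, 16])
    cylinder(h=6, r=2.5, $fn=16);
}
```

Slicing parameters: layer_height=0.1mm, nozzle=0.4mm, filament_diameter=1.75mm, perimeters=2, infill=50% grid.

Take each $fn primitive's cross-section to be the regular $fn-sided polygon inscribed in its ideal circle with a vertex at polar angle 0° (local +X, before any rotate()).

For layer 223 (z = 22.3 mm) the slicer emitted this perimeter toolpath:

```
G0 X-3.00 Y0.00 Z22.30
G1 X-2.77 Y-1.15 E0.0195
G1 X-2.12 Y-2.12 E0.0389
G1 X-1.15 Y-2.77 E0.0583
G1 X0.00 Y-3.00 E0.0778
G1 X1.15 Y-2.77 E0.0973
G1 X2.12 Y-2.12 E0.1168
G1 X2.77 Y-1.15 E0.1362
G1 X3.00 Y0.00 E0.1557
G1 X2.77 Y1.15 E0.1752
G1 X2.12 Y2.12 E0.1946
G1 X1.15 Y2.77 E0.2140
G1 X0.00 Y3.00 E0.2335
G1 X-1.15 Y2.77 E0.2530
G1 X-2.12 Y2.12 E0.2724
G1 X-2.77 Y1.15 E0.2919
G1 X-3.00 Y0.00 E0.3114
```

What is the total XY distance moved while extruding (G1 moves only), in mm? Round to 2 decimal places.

18.72 mm

Sum the Euclidean lengths of each G1 segment: total = 18.72 mm.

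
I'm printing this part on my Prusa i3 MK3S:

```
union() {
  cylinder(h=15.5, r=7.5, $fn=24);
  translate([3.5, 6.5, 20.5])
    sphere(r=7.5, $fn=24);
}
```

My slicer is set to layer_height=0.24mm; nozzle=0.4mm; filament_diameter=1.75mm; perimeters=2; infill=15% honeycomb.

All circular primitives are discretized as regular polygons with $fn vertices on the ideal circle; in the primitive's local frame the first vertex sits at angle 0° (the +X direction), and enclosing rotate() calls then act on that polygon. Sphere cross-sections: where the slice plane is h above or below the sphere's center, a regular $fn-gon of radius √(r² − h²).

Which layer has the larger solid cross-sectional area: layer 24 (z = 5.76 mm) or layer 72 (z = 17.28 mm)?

layer 24 (z = 5.76 mm)

Layer 24 (z = 5.76): the r=7.5 cylinder contributes a regular 24-gon of circumradius 7.5 (area = (24/2)·7.500²·sin(360°/24) = 174.70 mm²); the sphere at (3.5, 6.5) is absent (|z−center|=14.740 > r=7.5); Taking the union: only the r=7.5 cylinder is present, so the union is just that shape — area = 174.70 mm². So its area = 174.70 mm². Layer 72 (z = 17.28): the cylinder is absent (z outside [0, 15.5]); the sphere at (3.5, 6.5): section is a regular 24-gon, circumradius = √(r²−h²) = √(7.5²−3.22²) = 6.774 (area = (24/2)·6.774²·sin(360°/24) = 142.50 mm²); Taking the union: only the r=7.5 sphere at (3.5, 6.5) is present, so the union is just that shape — area = 142.50 mm². So its area = 142.50 mm². Layer 24 is larger (174.70 vs 142.50 mm²).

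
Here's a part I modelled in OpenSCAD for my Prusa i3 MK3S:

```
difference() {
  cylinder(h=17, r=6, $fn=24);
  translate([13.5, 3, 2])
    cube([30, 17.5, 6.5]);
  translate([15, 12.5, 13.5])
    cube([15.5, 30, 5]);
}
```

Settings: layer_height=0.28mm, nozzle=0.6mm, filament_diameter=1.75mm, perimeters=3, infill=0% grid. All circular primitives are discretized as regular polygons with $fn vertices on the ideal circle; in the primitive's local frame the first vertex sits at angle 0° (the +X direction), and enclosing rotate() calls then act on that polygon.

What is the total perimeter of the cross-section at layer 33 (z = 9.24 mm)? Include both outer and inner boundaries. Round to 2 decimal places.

At z = 9.24 mm: the r=6 cylinder gives a regular 24-gon of circumradius 6 (constant along its height) (perimeter = 2·24·6.000·sin(180°/24) = 37.59 mm); the cube at (13.5, 3) does not reach this height (z outside [2, 8.5]); the cube at (15, 12.5) is absent (z outside [13.5, 18.5]); Subtracting the remaining from the first: none of the subtracted shapes is present at this height, so the r=6 cylinder is unchanged — boundary = 37.59 mm. Overall, the cross-section is a single solid region. Total boundary length (outer) = 37.59 mm.

37.59 mm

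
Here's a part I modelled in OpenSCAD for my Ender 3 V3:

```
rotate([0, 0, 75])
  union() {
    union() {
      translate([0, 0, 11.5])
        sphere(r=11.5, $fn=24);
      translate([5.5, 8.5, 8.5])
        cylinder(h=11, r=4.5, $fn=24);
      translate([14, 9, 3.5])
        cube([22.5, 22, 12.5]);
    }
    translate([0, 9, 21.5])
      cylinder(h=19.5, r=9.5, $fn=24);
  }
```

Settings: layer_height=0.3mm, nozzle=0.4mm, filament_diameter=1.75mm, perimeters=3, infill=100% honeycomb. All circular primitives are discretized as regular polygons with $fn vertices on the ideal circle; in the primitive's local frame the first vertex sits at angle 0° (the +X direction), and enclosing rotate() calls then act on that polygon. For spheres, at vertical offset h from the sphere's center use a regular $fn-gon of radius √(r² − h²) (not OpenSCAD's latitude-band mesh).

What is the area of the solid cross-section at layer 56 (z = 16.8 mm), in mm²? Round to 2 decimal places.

At z = 16.8 mm: the sphere: section is a regular 24-gon, circumradius = √(r²−h²) = √(11.5²−5.3²) = 10.206 (area = (24/2)·10.206²·sin(360°/24) = 323.50 mm²); the cylinder at (5.5, 8.5): section is a regular 24-gon, circumradius r=4.5 (area = (24/2)·4.500²·sin(360°/24) = 62.89 mm²); the cube at (14, 9) does not reach this height (z outside [3.5, 16]); Merging all regions: the regions partially overlap — summed areas 386.40 mm² minus the doubly-counted overlap 28.68 mm² gives 357.71 mm² — area = 357.71 mm²; the cylinder at (0, 9) is not intersected at this z (z outside [21.5, 41]); Taking the union: only the result so far is present, so the union is just that shape — area = 357.71 mm²; (whole slice rotated 75° about Z — lengths, areas and connectivity unchanged). Overall, the cross-section is a single solid region. Net area = 357.71 mm².

357.71 mm²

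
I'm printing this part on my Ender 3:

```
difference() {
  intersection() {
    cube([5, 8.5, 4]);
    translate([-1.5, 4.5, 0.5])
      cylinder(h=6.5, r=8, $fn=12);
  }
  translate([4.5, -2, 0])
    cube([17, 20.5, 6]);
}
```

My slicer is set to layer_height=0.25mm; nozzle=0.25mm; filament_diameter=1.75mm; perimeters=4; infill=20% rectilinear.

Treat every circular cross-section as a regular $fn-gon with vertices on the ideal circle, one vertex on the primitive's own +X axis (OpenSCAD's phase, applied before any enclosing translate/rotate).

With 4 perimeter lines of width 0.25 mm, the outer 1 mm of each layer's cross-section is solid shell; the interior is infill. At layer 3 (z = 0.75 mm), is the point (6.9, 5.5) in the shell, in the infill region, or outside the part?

At z = 0.75 mm: the cube (footprint 5×8.5) is included at this height; the r=8 cylinder at (-1.5, 4.5) contributes a regular 12-gon of circumradius 8; After intersecting: the r=8 cylinder at (-1.5, 4.5) partially overlaps the 5×8.5 cube; clipping to the common part keeps 42.50 mm² — 1 connected region; the cube at (4.5, -2) (footprint 17×20.5) is included at this height; Subtracting the remaining from the first: starting from the result so far, the 17×20.5 cube at (4.5, -2) partially overlaps it — only the 4.25 mm² overlap (of its 348.50 mm²) is removed, clipping the outline — 1 connected region. Overall, the cross-section is a single solid region. The nearest boundary edge runs (4.50, 8.50)→(4.50, 0.00); distance from the point to it = 2.40 mm. The point is not inside any of the regions above, so it lies outside the cross-section (2.40 mm from the nearest boundary).

outside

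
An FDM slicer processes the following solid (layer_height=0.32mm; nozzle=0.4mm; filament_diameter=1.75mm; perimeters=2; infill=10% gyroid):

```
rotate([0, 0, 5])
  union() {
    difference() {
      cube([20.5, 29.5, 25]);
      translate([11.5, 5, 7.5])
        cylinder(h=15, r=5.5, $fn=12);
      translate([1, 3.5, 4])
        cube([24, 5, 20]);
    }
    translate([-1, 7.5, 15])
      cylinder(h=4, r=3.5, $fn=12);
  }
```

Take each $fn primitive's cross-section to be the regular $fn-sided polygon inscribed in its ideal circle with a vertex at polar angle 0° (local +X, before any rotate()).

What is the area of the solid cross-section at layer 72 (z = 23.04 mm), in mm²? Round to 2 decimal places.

507.25 mm²

At z = 23.04 mm: the cube (footprint 20.5×29.5) is included at this height (area 604.75 mm²); the cylinder at (11.5, 5) is not intersected at this z (z outside [7.5, 22.5]); the cube at (1, 3.5) is present — its section is the full 24×5 rectangle (area 120.00 mm²); Subtracting the remaining from the first: starting from the 20.5×29.5 cube (604.75 mm²), the 24×5 cube at (1, 3.5) partially overlaps it — only the 97.50 mm² overlap (of its 120.00 mm²) is removed, clipping the outline — area = 507.25 mm²; the cylinder at (-1, 7.5) does not reach this height (z outside [15, 19]); Taking the union: only that combined region is present, so the union is just that shape — area = 507.25 mm²; (whole slice rotated 5° about Z — lengths, areas and connectivity unchanged). Overall, the cross-section is a single solid region. Net area = 507.25 mm².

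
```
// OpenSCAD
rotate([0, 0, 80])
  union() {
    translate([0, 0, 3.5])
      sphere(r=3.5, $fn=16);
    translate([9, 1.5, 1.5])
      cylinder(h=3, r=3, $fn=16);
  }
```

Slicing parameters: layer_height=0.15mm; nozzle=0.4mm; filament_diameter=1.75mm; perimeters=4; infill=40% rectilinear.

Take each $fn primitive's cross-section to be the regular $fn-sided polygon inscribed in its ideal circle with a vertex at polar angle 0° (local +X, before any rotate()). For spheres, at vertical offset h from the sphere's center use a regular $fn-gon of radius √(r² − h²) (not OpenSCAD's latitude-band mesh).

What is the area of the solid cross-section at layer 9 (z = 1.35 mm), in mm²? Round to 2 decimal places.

At z = 1.35 mm: the r=3.5 sphere contributes a regular 16-gon of circumradius √(3.5²−2.15²) = 2.762 (area = (16/2)·2.762²·sin(360°/16) = 23.35 mm²); the cylinder at (9, 1.5) is absent (z outside [1.5, 4.5]); Taking the union: only the r=3.5 sphere is present, so the union is just that shape — area = 23.35 mm²; (whole slice rotated 80° about Z — lengths, areas and connectivity unchanged). Overall, the cross-section is a single solid region. Net area = 23.35 mm².

23.35 mm²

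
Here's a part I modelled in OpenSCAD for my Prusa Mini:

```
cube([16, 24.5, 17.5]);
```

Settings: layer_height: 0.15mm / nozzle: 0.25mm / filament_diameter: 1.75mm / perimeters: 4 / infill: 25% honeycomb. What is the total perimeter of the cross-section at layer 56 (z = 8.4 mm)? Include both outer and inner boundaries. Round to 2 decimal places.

81.00 mm

At z = 8.4 mm: the cube is present — its section is the full 16×24.5 rectangle (perimeter 81.00 mm). Overall, the cross-section is a single solid region. Total boundary length (outer) = 81.00 mm.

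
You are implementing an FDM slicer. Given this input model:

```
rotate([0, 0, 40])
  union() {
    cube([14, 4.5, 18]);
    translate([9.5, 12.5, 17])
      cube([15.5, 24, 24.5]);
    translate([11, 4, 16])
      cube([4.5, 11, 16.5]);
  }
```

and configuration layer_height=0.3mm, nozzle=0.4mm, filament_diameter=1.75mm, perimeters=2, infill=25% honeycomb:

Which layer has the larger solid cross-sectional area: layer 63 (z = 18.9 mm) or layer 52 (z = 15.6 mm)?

layer 63 (z = 18.9 mm)

Layer 63 (z = 18.9): the cube is absent (z outside [0, 18]); the 15.5×24 cube at (9.5, 12.5) contributes its full rectangle (area 372.00 mm²); the cube at (11, 4) (footprint 4.5×11) is included at this height (area 49.50 mm²); Taking the union: the regions partially overlap — summed areas 421.50 mm² minus the doubly-counted overlap 11.25 mm² gives 410.25 mm² — area = 410.25 mm²; (rotated 40° about Z; rotation is an isometry so areas/perimeters/island counts are preserved). So its area = 410.25 mm². Layer 52 (z = 15.6): the 14×4.5 cube contributes its full rectangle (area 63.00 mm²); the cube at (9.5, 12.5) is absent (z outside [17, 41.5]); the cube at (11, 4) is not intersected at this z (z outside [16, 32.5]); Combining (union): only the 14×4.5 cube is present, so the union is just that shape — area = 63.00 mm²; (rotated 40° about Z; rotation is an isometry so areas/perimeters/island counts are preserved). So its area = 63.00 mm². Layer 63 is larger (410.25 vs 63.00 mm²).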